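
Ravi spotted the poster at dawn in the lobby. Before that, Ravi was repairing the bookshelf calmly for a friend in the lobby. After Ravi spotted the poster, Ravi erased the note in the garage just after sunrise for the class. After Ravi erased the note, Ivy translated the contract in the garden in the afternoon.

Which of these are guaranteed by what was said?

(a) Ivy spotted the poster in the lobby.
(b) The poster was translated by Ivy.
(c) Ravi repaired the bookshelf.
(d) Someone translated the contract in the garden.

(d)

(a) Not entailed — the passage has Ravi spotting the poster, not Ivy.
(b) Not entailed — Ivy translated the contract, not the poster; the poster belongs to the spotting event.
(c) Not entailed — 'was repairing' is progressive on an accomplishment; it does not entail the completed 'repaired'.
(d) Entailed — dropping 'in the afternoon' and generalizing the agent leaves a sub-description the original still satisfies.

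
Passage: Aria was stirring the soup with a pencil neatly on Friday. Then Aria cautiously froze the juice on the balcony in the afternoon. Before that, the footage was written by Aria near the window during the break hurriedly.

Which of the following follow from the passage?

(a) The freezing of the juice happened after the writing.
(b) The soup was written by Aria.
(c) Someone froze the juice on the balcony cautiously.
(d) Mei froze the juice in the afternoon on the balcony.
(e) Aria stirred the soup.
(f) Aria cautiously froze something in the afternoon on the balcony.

(a), (c), (e), (f)

(a) Entailed — the narrative places the writing before the freezing.
(b) Not entailed — Aria wrote the footage, not the soup; the soup belongs to the stirring event.
(c) Entailed — every conjunct here is already in the original freezing event.
(d) Not entailed — the passage has Aria freezing the juice, not Mei.
(e) Entailed — 'stir' is an activity; 'was stirring' entails that some stirring happened, so 'stirred' holds.
(f) Entailed — this follows by dropping conjuncts from the freezing event's description.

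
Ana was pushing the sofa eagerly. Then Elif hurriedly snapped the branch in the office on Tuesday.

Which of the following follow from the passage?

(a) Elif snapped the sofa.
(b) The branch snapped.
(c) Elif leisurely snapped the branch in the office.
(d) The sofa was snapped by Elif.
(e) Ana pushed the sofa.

(b), (e)

(a) Not entailed — Elif snapped the branch, not the sofa; the sofa belongs to the pushing event.
(b) Entailed — 'Elif snapped the branch' is causative; it entails the inchoative 'the branch snapped'.
(c) Not entailed — 'leisurely' adds a manner not in (and inconsistent with) the original.
(d) Not entailed — Elif snapped the branch, not the sofa; the sofa belongs to the pushing event.
(e) Entailed — 'push' is an activity; 'was pushing' entails that some pushing happened, so 'pushed' holds.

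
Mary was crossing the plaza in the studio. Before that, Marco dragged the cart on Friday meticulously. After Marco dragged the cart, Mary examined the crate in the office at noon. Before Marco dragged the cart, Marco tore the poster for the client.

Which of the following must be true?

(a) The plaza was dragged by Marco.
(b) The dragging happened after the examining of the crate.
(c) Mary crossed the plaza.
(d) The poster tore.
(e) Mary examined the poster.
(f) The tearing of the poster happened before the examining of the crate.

(a) Not entailed — Marco dragged the cart, not the plaza; the plaza belongs to the crossing event.
(b) Not entailed — the narrative places the dragging before the examining, not after.
(c) Not entailed — 'was crossing' is progressive on an accomplishment; it does not entail the completed 'crossed'.
(d) Entailed — 'Marco tore the poster' is causative; it entails the inchoative 'the poster tore'.
(e) Not entailed — Mary examined the crate, not the poster; the poster belongs to the tearing event.
(f) Entailed — the narrative places the tearing before the examining.

(d), (f)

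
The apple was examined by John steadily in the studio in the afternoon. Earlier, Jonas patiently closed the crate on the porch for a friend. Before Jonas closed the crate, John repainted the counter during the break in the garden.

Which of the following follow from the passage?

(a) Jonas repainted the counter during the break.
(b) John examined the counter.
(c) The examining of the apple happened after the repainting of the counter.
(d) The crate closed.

(a) Not entailed — the passage has John repainting the counter, not Jonas.
(b) Not entailed — John examined the apple, not the counter; the counter belongs to the repainting event.
(c) Entailed — the narrative places the repainting before the examining.
(d) Entailed — 'Jonas closed the crate' is causative; it entails the inchoative 'the crate closed'.

(c), (d)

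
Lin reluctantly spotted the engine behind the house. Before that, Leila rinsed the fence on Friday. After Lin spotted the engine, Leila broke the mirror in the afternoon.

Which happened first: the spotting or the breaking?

The connectives place the spotting before the breaking.

the spotting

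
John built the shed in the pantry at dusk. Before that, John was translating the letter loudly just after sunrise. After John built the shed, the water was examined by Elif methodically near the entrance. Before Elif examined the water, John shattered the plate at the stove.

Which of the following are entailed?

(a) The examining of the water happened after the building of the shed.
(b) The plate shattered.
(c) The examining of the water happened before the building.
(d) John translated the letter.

(a), (b)

(a) Entailed — the narrative places the building before the examining.
(b) Entailed — 'John shattered the plate' is causative; it entails the inchoative 'the plate shattered'.
(c) Not entailed — the narrative places the building before the examining, not after.
(d) Not entailed — 'was translating' is progressive on an accomplishment; it does not entail the completed 'translated'.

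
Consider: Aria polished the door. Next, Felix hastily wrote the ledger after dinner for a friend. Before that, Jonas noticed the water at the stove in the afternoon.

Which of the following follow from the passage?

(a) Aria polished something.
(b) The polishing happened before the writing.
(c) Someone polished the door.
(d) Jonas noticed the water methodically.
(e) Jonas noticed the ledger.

(a), (b), (c)

(a) Entailed — every conjunct here is already in the original polishing event.
(b) Entailed — the narrative places the polishing before the writing.
(c) Entailed — generalizing the agent leaves a sub-description the original still satisfies.
(d) Not entailed — 'methodically' adds information not in the original event.
(e) Not entailed — Jonas noticed the water, not the ledger; the ledger belongs to the writing event.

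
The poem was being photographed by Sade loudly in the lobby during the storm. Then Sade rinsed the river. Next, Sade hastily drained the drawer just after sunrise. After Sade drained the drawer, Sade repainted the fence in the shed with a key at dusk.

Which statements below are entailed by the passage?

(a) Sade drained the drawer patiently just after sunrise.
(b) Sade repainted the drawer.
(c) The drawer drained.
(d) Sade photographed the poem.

(c)

(a) Not entailed — 'patiently' adds a manner not in (and inconsistent with) the original.
(b) Not entailed — Sade repainted the fence, not the drawer; the drawer belongs to the draining event.
(c) Entailed — 'Sade drained the drawer' is causative; it entails the inchoative 'the drawer drained'.
(d) Not entailed — 'was photographing' is progressive on an accomplishment; it does not entail the completed 'photographed'.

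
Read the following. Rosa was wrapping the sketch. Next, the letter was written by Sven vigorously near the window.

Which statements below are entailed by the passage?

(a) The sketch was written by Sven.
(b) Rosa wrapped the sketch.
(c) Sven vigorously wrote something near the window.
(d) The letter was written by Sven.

(a) Not entailed — Sven wrote the letter, not the sketch; the sketch belongs to the wrapping event.
(b) Not entailed — 'was wrapping' is progressive on an accomplishment; it does not entail the completed 'wrapped'.
(c) Entailed — the original entails any weakening of itself; this just generalizes the patient.
(d) Entailed — dropping 'vigorously', 'near the window' leaves a sub-description the original still satisfies.

(c), (d)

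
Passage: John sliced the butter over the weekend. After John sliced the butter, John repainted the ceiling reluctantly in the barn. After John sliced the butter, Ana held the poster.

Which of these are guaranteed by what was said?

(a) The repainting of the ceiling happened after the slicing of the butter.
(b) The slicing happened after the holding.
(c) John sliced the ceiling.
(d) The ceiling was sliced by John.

(a)

(a) Entailed — the narrative places the slicing before the repainting.
(b) Not entailed — the narrative places the slicing before the holding, not after.
(c) Not entailed — John sliced the butter, not the ceiling; the ceiling belongs to the repainting event.
(d) Not entailed — John sliced the butter, not the ceiling; the ceiling belongs to the repainting event.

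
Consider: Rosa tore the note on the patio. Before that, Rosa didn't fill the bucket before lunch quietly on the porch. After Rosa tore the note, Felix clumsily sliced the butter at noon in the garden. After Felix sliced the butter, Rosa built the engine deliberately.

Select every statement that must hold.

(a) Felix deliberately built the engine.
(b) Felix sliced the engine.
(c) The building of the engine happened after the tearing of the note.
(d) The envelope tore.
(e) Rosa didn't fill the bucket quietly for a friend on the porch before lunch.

(a) Not entailed — the passage has Rosa building the engine, not Felix.
(b) Not entailed — Felix sliced the butter, not the engine; the engine belongs to the building event.
(c) Entailed — the narrative places the tearing before the building.
(d) Not entailed — the note is what tore, not the envelope.
(e) Entailed — under negation, adding a further restriction is entailed: if no such filling event occurred, none occurred for a friend either.

(c), (e)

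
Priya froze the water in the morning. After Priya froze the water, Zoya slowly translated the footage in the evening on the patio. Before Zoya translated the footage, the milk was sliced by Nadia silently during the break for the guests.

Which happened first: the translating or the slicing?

The connectives place the slicing before the translating.

the slicing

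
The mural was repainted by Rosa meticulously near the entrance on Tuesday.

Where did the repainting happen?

'near the entrance' marks the location of the repainting event.

near the entrance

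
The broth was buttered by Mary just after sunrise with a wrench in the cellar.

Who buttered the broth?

'Mary' marks the agent of the buttering event.

Mary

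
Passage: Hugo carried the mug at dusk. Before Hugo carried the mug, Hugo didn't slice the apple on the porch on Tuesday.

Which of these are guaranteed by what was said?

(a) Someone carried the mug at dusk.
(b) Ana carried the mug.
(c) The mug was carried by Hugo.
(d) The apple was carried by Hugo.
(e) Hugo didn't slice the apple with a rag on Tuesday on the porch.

(a) Entailed — every conjunct here is already in the original carrying event.
(b) Not entailed — the passage has Hugo carrying the mug, not Ana.
(c) Entailed — every conjunct here is already in the original carrying event.
(d) Not entailed — Hugo carried the mug, not the apple; the apple belongs to the slicing event.
(e) Entailed — under negation, adding a further restriction is entailed: if no such slicing event occurred, none occurred with a rag either.

(a), (c), (e)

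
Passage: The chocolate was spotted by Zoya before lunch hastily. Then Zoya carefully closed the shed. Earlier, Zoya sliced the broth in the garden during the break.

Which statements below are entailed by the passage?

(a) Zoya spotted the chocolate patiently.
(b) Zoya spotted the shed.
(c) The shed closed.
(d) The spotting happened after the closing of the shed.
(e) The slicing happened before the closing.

(c), (e)

(a) Not entailed — 'patiently' adds a manner not in (and inconsistent with) the original.
(b) Not entailed — Zoya spotted the chocolate, not the shed; the shed belongs to the closing event.
(c) Entailed — 'Zoya closed the shed' is causative; it entails the inchoative 'the shed closed'.
(d) Not entailed — the narrative places the spotting before the closing, not after.
(e) Entailed — the narrative places the slicing before the closing.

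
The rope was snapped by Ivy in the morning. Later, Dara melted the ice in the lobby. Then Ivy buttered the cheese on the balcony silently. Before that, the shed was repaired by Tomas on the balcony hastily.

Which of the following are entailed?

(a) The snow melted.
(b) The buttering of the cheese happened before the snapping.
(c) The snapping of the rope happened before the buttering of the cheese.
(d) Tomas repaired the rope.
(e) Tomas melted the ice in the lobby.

(c)

(a) Not entailed — the ice is what melted, not the snow.
(b) Not entailed — the narrative places the snapping before the buttering, not after.
(c) Entailed — the narrative places the snapping before the buttering.
(d) Not entailed — Tomas repaired the shed, not the rope; the rope belongs to the snapping event.
(e) Not entailed — the passage has Dara melting the ice, not Tomas.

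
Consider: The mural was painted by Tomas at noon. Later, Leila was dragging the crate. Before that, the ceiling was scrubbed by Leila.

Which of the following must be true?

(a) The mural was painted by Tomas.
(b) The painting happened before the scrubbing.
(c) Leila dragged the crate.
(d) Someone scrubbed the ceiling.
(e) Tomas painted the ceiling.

(a) Entailed — the original entails any weakening of itself; this just drops 'at noon'.
(b) Not entailed — the narrative doesn't order the painting relative to the scrubbing.
(c) Entailed — 'drag' is an activity; 'was dragging' entails that some dragging happened, so 'dragged' holds.
(d) Entailed — the original entails any weakening of itself; this just generalizes the agent.
(e) Not entailed — Tomas painted the mural, not the ceiling; the ceiling belongs to the scrubbing event.

(a), (c), (d)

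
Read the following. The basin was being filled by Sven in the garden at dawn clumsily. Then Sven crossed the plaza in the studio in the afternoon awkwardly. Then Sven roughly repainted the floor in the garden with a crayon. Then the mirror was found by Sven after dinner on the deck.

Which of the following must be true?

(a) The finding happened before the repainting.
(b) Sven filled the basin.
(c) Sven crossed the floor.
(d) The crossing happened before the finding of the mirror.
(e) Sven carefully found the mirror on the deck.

(d)

(a) Not entailed — the narrative places the repainting before the finding, not after.
(b) Not entailed — 'was filling' is progressive on an accomplishment; it does not entail the completed 'filled'.
(c) Not entailed — Sven crossed the plaza, not the floor; the floor belongs to the repainting event.
(d) Entailed — the narrative places the crossing before the finding.
(e) Not entailed — 'carefully' adds information not in the original event.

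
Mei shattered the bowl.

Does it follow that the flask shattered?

Nothing is said about any flask; only the bowl is affected.

no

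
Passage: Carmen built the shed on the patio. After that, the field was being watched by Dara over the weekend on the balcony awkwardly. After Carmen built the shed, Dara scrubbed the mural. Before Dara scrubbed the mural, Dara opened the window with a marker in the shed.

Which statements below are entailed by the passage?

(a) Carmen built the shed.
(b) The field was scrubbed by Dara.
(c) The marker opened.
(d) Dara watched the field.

(a), (d)

(a) Entailed — the original entails any weakening of itself; this just drops 'on the patio'.
(b) Not entailed — Dara scrubbed the mural, not the field; the field belongs to the watching event.
(c) Not entailed — the window is what opened, not the marker.
(d) Entailed — 'watch' is an activity; 'was watching' entails that some watching happened, so 'watched' holds.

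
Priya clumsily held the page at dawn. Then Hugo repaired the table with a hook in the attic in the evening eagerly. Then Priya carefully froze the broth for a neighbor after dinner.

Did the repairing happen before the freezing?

yes

The narrative orders the repairing before the freezing.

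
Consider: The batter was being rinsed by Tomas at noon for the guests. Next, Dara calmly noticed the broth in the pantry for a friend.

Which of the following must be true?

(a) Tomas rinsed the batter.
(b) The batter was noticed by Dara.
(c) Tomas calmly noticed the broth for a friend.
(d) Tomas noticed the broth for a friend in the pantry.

(a)

(a) Entailed — 'rinse' is an activity; 'was rinsing' entails that some rinsing happened, so 'rinsed' holds.
(b) Not entailed — Dara noticed the broth, not the batter; the batter belongs to the rinsing event.
(c) Not entailed — the passage has Dara noticing the broth, not Tomas.
(d) Not entailed — the passage has Dara noticing the broth, not Tomas.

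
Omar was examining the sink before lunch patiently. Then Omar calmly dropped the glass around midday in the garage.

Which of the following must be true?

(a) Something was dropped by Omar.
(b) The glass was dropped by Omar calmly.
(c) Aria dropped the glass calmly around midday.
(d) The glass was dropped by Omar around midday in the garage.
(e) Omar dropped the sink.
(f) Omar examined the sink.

(a), (b), (d), (f)

(a) Entailed — every conjunct here is already in the original dropping event.
(b) Entailed — the original entails any weakening of itself; this just drops 'around midday', 'in the garage'.
(c) Not entailed — the passage has Omar dropping the glass, not Aria.
(d) Entailed — every conjunct here is already in the original dropping event.
(e) Not entailed — Omar dropped the glass, not the sink; the sink belongs to the examining event.
(f) Entailed — 'examine' is an activity; 'was examining' entails that some examining happened, so 'examined' holds.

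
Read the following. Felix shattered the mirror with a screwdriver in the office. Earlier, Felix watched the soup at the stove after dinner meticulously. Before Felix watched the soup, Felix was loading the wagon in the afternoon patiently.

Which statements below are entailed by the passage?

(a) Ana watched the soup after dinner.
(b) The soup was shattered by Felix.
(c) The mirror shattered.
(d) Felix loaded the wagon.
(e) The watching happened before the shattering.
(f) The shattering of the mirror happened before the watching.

(c), (e)

(a) Not entailed — the passage has Felix watching the soup, not Ana.
(b) Not entailed — Felix shattered the mirror, not the soup; the soup belongs to the watching event.
(c) Entailed — 'Felix shattered the mirror' is causative; it entails the inchoative 'the mirror shattered'.
(d) Not entailed — 'was loading' is progressive on an accomplishment; it does not entail the completed 'loaded'.
(e) Entailed — the narrative places the watching before the shattering.
(f) Not entailed — the narrative places the watching before the shattering, not after.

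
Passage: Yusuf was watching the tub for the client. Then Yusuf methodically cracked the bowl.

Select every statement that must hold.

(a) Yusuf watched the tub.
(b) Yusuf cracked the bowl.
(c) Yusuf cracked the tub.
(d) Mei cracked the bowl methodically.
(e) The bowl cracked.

(a), (b), (e)

(a) Entailed — 'watch' is an activity; 'was watching' entails that some watching happened, so 'watched' holds.
(b) Entailed — dropping 'methodically' leaves a sub-description the original still satisfies.
(c) Not entailed — Yusuf cracked the bowl, not the tub; the tub belongs to the watching event.
(d) Not entailed — the passage has Yusuf cracking the bowl, not Mei.
(e) Entailed — 'Yusuf cracked the bowl' is causative; it entails the inchoative 'the bowl cracked'.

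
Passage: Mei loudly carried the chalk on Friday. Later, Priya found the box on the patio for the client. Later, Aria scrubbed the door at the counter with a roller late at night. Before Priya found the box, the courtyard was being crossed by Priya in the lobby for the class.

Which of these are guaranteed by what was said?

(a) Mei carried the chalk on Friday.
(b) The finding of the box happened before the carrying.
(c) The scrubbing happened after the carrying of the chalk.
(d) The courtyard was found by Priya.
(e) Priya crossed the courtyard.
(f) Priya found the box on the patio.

(a) Entailed — this follows by dropping conjuncts from the carrying event's description.
(b) Not entailed — the narrative places the carrying before the finding, not after.
(c) Entailed — the narrative places the carrying before the scrubbing.
(d) Not entailed — Priya found the box, not the courtyard; the courtyard belongs to the crossing event.
(e) Not entailed — 'was crossing' is progressive on an accomplishment; it does not entail the completed 'crossed'.
(f) Entailed — every conjunct here is already in the original finding event.

(a), (c), (f)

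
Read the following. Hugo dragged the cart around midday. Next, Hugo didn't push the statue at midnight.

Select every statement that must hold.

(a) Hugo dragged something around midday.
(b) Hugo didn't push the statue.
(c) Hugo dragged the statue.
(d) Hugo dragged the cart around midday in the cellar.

(a)

(a) Entailed — generalizing the patient leaves a sub-description the original still satisfies.
(b) Not entailed — dropping 'at midnight' under negation is not valid — the original leaves open that Hugo pushed the statue some other way.
(c) Not entailed — Hugo dragged the cart, not the statue; the statue belongs to the pushing event.
(d) Not entailed — 'in the cellar' adds information not in the original event.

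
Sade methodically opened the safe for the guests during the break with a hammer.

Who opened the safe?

Sade

'Sade' marks the agent of the opening event.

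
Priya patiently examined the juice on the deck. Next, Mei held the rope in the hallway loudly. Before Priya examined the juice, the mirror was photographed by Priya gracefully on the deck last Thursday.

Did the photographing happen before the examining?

The narrative orders the photographing before the examining.

yes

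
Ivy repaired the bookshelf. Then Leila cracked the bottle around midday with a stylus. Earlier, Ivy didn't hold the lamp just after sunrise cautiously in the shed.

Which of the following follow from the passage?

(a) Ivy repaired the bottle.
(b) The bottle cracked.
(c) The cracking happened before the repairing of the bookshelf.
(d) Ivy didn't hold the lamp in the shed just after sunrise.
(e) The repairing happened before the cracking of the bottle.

(b), (e)

(a) Not entailed — Ivy repaired the bookshelf, not the bottle; the bottle belongs to the cracking event.
(b) Entailed — 'Leila cracked the bottle' is causative; it entails the inchoative 'the bottle cracked'.
(c) Not entailed — the narrative places the repairing before the cracking, not after.
(d) Not entailed — dropping 'cautiously' under negation is not valid — the original leaves open that Ivy held the lamp some other way.
(e) Entailed — the narrative places the repairing before the cracking.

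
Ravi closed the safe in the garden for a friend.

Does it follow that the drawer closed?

no

Nothing is said about any drawer; only the safe is affected.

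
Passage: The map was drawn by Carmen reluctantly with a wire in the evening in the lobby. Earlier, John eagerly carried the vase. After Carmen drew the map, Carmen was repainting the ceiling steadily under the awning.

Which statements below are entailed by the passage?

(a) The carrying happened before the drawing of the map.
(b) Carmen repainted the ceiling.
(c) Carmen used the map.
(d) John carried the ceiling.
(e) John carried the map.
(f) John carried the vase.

(a) Entailed — the narrative places the carrying before the drawing.
(b) Not entailed — 'was repainting' is progressive on an accomplishment; it does not entail the completed 'repainted'.
(c) Not entailed — the map is the patient, not an instrument — Carmen used a wire.
(d) Not entailed — John carried the vase, not the ceiling; the ceiling belongs to the repainting event.
(e) Not entailed — John carried the vase, not the map; the map belongs to the drawing event.
(f) Entailed — every conjunct here is already in the original carrying event.

(a), (f)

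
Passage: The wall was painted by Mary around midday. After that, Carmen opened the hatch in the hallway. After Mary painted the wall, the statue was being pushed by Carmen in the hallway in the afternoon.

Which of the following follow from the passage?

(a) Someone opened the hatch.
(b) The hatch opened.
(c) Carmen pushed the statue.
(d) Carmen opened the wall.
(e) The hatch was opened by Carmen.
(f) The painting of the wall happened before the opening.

(a), (b), (c), (e), (f)

(a) Entailed — this follows by dropping conjuncts from the opening event's description.
(b) Entailed — 'Carmen opened the hatch' is causative; it entails the inchoative 'the hatch opened'.
(c) Entailed — 'push' is an activity; 'was pushing' entails that some pushing happened, so 'pushed' holds.
(d) Not entailed — Carmen opened the hatch, not the wall; the wall belongs to the painting event.
(e) Entailed — the original entails any weakening of itself; this just drops 'in the hallway'.
(f) Entailed — the narrative places the painting before the opening.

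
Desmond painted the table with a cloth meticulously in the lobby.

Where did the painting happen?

'in the lobby' marks the location of the painting event.

in the lobby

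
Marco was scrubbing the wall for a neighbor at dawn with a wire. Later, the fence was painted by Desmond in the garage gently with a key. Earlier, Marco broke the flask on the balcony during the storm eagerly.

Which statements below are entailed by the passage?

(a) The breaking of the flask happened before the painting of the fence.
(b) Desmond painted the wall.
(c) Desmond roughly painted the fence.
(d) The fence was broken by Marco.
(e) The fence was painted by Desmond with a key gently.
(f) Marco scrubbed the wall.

(a), (e), (f)

(a) Entailed — the narrative places the breaking before the painting.
(b) Not entailed — Desmond painted the fence, not the wall; the wall belongs to the scrubbing event.
(c) Not entailed — 'roughly' adds a manner not in (and inconsistent with) the original.
(d) Not entailed — Marco broke the flask, not the fence; the fence belongs to the painting event.
(e) Entailed — the original entails any weakening of itself; this just drops 'in the garage'.
(f) Entailed — 'scrub' is an activity; 'was scrubbing' entails that some scrubbing happened, so 'scrubbed' holds.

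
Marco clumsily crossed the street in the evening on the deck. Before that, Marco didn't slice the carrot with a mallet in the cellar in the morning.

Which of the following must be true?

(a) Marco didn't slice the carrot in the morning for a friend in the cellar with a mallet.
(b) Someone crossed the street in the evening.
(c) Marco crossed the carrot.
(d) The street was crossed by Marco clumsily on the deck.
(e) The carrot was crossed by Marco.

(a), (b), (d)

(a) Entailed — under negation, adding a further restriction is entailed: if no such slicing event occurred, none occurred for a friend either.
(b) Entailed — every conjunct here is already in the original crossing event.
(c) Not entailed — Marco crossed the street, not the carrot; the carrot belongs to the slicing event.
(d) Entailed — the original entails any weakening of itself; this just drops 'in the evening'.
(e) Not entailed — Marco crossed the street, not the carrot; the carrot belongs to the slicing event.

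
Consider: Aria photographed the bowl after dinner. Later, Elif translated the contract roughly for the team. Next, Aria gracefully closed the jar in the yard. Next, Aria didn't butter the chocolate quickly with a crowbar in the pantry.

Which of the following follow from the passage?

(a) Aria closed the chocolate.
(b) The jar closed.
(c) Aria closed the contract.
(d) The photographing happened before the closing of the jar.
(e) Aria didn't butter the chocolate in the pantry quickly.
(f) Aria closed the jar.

(a) Not entailed — Aria closed the jar, not the chocolate; the chocolate belongs to the buttering event.
(b) Entailed — 'Aria closed the jar' is causative; it entails the inchoative 'the jar closed'.
(c) Not entailed — Aria closed the jar, not the contract; the contract belongs to the translating event.
(d) Entailed — the narrative places the photographing before the closing.
(e) Not entailed — dropping 'with a crowbar' under negation is not valid — the original leaves open that Aria buttered the chocolate some other way.
(f) Entailed — this follows by dropping conjuncts from the closing event's description.

(b), (d), (f)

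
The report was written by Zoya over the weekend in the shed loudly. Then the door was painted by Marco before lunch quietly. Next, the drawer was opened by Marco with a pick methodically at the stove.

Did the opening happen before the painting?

no

The narrative orders the painting before the opening.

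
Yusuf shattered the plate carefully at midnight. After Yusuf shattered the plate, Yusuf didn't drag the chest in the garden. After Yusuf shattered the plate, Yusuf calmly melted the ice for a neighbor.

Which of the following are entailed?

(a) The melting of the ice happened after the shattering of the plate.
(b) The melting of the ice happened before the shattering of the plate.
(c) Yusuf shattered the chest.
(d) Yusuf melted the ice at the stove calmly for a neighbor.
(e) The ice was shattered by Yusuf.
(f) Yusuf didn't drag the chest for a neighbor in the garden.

(a), (f)

(a) Entailed — the narrative places the shattering before the melting.
(b) Not entailed — the narrative places the shattering before the melting, not after.
(c) Not entailed — Yusuf shattered the plate, not the chest; the chest belongs to the dragging event.
(d) Not entailed — 'at the stove' adds information not in the original event.
(e) Not entailed — Yusuf shattered the plate, not the ice; the ice belongs to the melting event.
(f) Entailed — under negation, adding a further restriction is entailed: if no such dragging event occurred, none occurred for a neighbor either.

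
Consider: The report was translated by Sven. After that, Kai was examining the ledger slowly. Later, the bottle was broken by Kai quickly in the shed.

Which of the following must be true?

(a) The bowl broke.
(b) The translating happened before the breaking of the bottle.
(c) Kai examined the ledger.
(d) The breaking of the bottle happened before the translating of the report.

(a) Not entailed — the bottle is what broke, not the bowl.
(b) Entailed — the narrative places the translating before the breaking.
(c) Entailed — 'examine' is an activity; 'was examining' entails that some examining happened, so 'examined' holds.
(d) Not entailed — the narrative places the translating before the breaking, not after.

(b), (c)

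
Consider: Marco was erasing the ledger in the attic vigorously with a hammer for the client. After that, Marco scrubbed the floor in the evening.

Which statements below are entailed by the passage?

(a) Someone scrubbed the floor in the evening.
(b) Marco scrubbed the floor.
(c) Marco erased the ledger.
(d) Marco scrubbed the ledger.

(a), (b)

(a) Entailed — this follows by dropping conjuncts from the scrubbing event's description.
(b) Entailed — the original entails any weakening of itself; this just drops 'in the evening'.
(c) Not entailed — 'was erasing' is progressive on an accomplishment; it does not entail the completed 'erased'.
(d) Not entailed — Marco scrubbed the floor, not the ledger; the ledger belongs to the erasing event.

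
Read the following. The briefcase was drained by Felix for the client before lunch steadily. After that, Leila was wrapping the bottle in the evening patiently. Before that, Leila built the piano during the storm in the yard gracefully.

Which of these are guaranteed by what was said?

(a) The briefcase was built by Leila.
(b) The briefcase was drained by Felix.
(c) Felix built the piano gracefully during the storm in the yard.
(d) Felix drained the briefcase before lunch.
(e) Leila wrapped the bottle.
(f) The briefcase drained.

(a) Not entailed — Leila built the piano, not the briefcase; the briefcase belongs to the draining event.
(b) Entailed — dropping 'for the client', 'steadily', 'before lunch' leaves a sub-description the original still satisfies.
(c) Not entailed — the passage has Leila building the piano, not Felix.
(d) Entailed — the original entails any weakening of itself; this just drops 'for the client', 'steadily'.
(e) Not entailed — 'was wrapping' is progressive on an accomplishment; it does not entail the completed 'wrapped'.
(f) Entailed — 'Felix drained the briefcase' is causative; it entails the inchoative 'the briefcase drained'.

(b), (d), (f)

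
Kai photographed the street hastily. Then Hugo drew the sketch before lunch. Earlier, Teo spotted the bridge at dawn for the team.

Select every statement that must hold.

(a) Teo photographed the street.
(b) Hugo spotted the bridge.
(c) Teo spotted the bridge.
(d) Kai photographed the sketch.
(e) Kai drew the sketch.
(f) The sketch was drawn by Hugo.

(c), (f)

(a) Not entailed — the passage has Kai photographing the street, not Teo.
(b) Not entailed — the passage has Teo spotting the bridge, not Hugo.
(c) Entailed — every conjunct here is already in the original spotting event.
(d) Not entailed — Kai photographed the street, not the sketch; the sketch belongs to the drawing event.
(e) Not entailed — the passage has Hugo drawing the sketch, not Kai.
(f) Entailed — every conjunct here is already in the original drawing event.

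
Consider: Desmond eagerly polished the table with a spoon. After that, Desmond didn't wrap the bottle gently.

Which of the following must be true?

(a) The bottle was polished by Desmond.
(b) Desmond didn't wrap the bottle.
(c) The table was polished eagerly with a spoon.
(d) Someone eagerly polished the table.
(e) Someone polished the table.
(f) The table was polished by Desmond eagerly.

(a) Not entailed — Desmond polished the table, not the bottle; the bottle belongs to the wrapping event.
(b) Not entailed — dropping 'gently' under negation is not valid — the original leaves open that Desmond wrapped the bottle some other way.
(c) Entailed — generalizing the agent leaves a sub-description the original still satisfies.
(d) Entailed — this follows by dropping conjuncts from the polishing event's description.
(e) Entailed — the original entails any weakening of itself; this just drops 'with a spoon', 'eagerly' and generalizes the agent.
(f) Entailed — this follows by dropping conjuncts from the polishing event's description.

(c), (d), (e), (f)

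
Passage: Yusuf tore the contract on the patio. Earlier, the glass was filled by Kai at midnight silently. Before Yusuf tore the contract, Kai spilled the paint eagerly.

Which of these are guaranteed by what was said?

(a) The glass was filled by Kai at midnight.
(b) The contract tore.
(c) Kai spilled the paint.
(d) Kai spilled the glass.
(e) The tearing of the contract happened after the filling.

(a) Entailed — every conjunct here is already in the original filling event.
(b) Entailed — 'Yusuf tore the contract' is causative; it entails the inchoative 'the contract tore'.
(c) Entailed — dropping 'eagerly' leaves a sub-description the original still satisfies.
(d) Not entailed — Kai spilled the paint, not the glass; the glass belongs to the filling event.
(e) Entailed — the narrative places the filling before the tearing.

(a), (b), (c), (e)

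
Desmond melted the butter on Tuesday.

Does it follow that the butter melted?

'Desmond melted the butter' is the causative; it entails the inchoative 'the butter melted'.

yes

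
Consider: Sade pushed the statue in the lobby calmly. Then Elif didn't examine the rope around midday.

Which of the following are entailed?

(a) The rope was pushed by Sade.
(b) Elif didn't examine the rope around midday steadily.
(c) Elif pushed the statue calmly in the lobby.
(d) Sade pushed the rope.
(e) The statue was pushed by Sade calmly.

(b), (e)

(a) Not entailed — Sade pushed the statue, not the rope; the rope belongs to the examining event.
(b) Entailed — under negation, adding a further restriction is entailed: if no such examining event occurred, none occurred steadily either.
(c) Not entailed — the passage has Sade pushing the statue, not Elif.
(d) Not entailed — Sade pushed the statue, not the rope; the rope belongs to the examining event.
(e) Entailed — this follows by dropping conjuncts from the pushing event's description.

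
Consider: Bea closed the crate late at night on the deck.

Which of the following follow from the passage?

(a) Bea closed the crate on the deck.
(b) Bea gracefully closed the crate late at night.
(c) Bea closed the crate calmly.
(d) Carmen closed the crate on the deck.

(a)

(a) Entailed — dropping 'late at night' leaves a sub-description the original still satisfies.
(b) Not entailed — 'gracefully' adds information not in the original event.
(c) Not entailed — 'calmly' adds information not in the original event.
(d) Not entailed — the passage has Bea closing the crate, not Carmen.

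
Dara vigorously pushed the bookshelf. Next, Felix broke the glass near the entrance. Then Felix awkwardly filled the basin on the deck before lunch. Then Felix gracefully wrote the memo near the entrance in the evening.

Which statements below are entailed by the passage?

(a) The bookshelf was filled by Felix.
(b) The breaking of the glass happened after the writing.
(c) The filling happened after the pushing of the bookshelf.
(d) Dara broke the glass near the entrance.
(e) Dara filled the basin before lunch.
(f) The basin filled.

(a) Not entailed — Felix filled the basin, not the bookshelf; the bookshelf belongs to the pushing event.
(b) Not entailed — the narrative places the breaking before the writing, not after.
(c) Entailed — the narrative places the pushing before the filling.
(d) Not entailed — the passage has Felix breaking the glass, not Dara.
(e) Not entailed — the passage has Felix filling the basin, not Dara.
(f) Entailed — 'Felix filled the basin' is causative; it entails the inchoative 'the basin filled'.

(c), (f)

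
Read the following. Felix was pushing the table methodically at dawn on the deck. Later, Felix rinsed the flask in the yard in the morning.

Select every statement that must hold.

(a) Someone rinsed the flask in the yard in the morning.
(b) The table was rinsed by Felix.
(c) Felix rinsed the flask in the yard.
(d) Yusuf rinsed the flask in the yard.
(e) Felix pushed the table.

(a), (c), (e)

(a) Entailed — this follows by dropping conjuncts from the rinsing event's description.
(b) Not entailed — Felix rinsed the flask, not the table; the table belongs to the pushing event.
(c) Entailed — the original entails any weakening of itself; this just drops 'in the morning'.
(d) Not entailed — the passage has Felix rinsing the flask, not Yusuf.
(e) Entailed — 'push' is an activity; 'was pushing' entails that some pushing happened, so 'pushed' holds.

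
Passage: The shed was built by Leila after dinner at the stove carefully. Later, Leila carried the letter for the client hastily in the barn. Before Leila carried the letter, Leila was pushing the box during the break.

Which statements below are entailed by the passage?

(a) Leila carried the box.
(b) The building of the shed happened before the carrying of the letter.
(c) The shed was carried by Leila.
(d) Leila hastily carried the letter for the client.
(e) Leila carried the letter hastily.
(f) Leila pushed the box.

(b), (d), (e), (f)

(a) Not entailed — Leila carried the letter, not the box; the box belongs to the pushing event.
(b) Entailed — the narrative places the building before the carrying.
(c) Not entailed — Leila carried the letter, not the shed; the shed belongs to the building event.
(d) Entailed — every conjunct here is already in the original carrying event.
(e) Entailed — every conjunct here is already in the original carrying event.
(f) Entailed — 'push' is an activity; 'was pushing' entails that some pushing happened, so 'pushed' holds.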